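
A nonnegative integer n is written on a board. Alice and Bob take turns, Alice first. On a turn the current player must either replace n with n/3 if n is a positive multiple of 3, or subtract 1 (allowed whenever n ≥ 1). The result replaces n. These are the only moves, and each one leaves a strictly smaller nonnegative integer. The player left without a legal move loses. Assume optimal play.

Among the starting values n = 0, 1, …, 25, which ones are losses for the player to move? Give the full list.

Build the W/L table. Terminal = L. A non-terminal position is W if it has a move to some L; otherwise it is L.
n=0: no move → L
n=1: W (go to 0, an L position)
n=2: L (sole option 1(W) is W)
n=3: W (go to 2, an L position)
n=4: L (sole option 3(W) is W)
n=5: W (go to 4, an L position)
n=6: W (go to 2, an L position)
n=7: L (sole option 6(W) is W)
n=8: W (go to 7, an L position)
n=9: L (options 3(W), 8(W) are all W)
n=10: W (go to 9, an L position)
n=11: L (sole option 10(W) is W)
n=12: W (go to 4, an L position)
n=13: L (sole option 12(W) is W)
n=14: W (go to 13, an L position)
n=15: L (options 5(W), 14(W) are all W)
n=16: W (go to 15, an L position)
n=17: L (sole option 16(W) is W)
n=18: W (go to 17, an L position)
n=19: L (sole option 18(W) is W)
n=20: W (go to 19, an L position)
n=21: W (go to 7, an L position)
n=22: L (sole option 21(W) is W)
n=23: W (go to 22, an L position)
n=24: L (options 8(W), 23(W) are all W)
n=25: W (go to 24, an L position)
Reading off the rows marked L gives the requested list; there are 12 such values of n.

0, 2, 4, 7, 9, 11, 13, 15, 17, 19, 22, 24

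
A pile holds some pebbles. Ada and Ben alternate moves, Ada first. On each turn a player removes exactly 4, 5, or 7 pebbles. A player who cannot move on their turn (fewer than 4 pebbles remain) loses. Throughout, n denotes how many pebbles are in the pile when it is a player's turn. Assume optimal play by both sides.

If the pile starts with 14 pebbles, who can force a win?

Compute win/loss labels from the base case upward. A position with no move is L. Any other position is W if it can reach an L in one move, else L.
n=0: no move → L
n=1: no move → L
n=2: no move → L
n=3: no move → L
n=4: reaches L-position 0 → W
n=5: reaches L-position 1 → W
n=6: reaches L-position 2 → W
n=7: reaches L-position 3 → W
n=8: reaches L-position 3 → W
n=9: reaches L-position 2 → W
n=10: reaches L-position 3 → W
n=11: only reaches 7(W), 6(W), 4(W), all W → L
n=12: only reaches 8(W), 7(W), 5(W), all W → L
n=13: only reaches 9(W), 8(W), 6(W), all W → L
n=14: only reaches 10(W), 9(W), 7(W), all W → L
The starting position 14 is L: whatever Ada does, the opponent receives a W position.

Ben wins.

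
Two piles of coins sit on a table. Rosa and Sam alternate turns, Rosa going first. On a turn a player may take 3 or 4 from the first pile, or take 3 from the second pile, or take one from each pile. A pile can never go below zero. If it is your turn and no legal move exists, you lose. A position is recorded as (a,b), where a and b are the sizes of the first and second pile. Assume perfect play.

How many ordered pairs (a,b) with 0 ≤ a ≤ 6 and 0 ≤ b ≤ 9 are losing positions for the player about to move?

Use the standard recursion: the mover loses at a terminal position; elsewhere, the mover wins exactly when some move hands the opponent an L position.
Every move lowers a or b (never raises either), so fill the grid row by row in increasing a, and left to right within a row: each cell's successors are then already labelled.
      b=0  b=1  b=2  b=3  b=4  b=5  b=6  b=7  b=8  b=9
a=0:    L    L    L    W    W    W    L    L    L    W
a=1:    L    W    W    W    L    L    L    W    W    W
a=2:    L    W    L    W    L    W    W    W    L    L
a=3:    W    W    W    W    L    W    W    W    W    W
a=4:    W    W    W    L    W    W    W    W    W    L
a=5:    W    L    W    L    W    W    W    L    W    W
a=6:    W    L    W    L    W    L    W    L    W    W
Cells with no legal move (terminal, hence L): (0,0), (0,1), (0,2), (1,0), (2,0).
The remaining L cells, each justified by listing all of its moves:
(0,6): L (sole option (0,3)(W) is W)
(0,7): L (sole option (0,4)(W) is W)
(0,8): L (sole option (0,5)(W) is W)
(1,4): L (options (1,1)(W), (0,3)(W) are all W)
(1,5): L (options (1,2)(W), (0,4)(W) are all W)
(1,6): L (options (1,3)(W), (0,5)(W) are all W)
(2,2): L (sole option (1,1)(W) is W)
(2,4): L (options (2,1)(W), (1,3)(W) are all W)
(2,8): L (options (2,5)(W), (1,7)(W) are all W)
(2,9): L (options (2,6)(W), (1,8)(W) are all W)
(3,4): L (options (0,4)(W), (3,1)(W), (2,3)(W) are all W)
(4,3): L (options (1,3)(W), (0,3)(W), (4,0)(W), (3,2)(W) are all W)
(4,9): L (options (1,9)(W), (0,9)(W), (4,6)(W), (3,8)(W) are all W)
(5,1): L (options (2,1)(W), (1,1)(W), (4,0)(W) are all W)
(5,3): L (options (2,3)(W), (1,3)(W), (5,0)(W), (4,2)(W) are all W)
(5,7): L (options (2,7)(W), (1,7)(W), (5,4)(W), (4,6)(W) are all W)
(6,1): L (options (3,1)(W), (2,1)(W), (5,0)(W) are all W)
(6,3): L (options (3,3)(W), (2,3)(W), (6,0)(W), (5,2)(W) are all W)
(6,5): L (options (3,5)(W), (2,5)(W), (6,2)(W), (5,4)(W) are all W)
(6,7): L (options (3,7)(W), (2,7)(W), (6,4)(W), (5,6)(W) are all W)
Every other cell has at least one move into one of the L cells above, so it is W.
L cells per row: a=0: 6, a=1: 4, a=2: 5, a=3: 1, a=4: 2, a=5: 3, a=6: 4; total 25.

25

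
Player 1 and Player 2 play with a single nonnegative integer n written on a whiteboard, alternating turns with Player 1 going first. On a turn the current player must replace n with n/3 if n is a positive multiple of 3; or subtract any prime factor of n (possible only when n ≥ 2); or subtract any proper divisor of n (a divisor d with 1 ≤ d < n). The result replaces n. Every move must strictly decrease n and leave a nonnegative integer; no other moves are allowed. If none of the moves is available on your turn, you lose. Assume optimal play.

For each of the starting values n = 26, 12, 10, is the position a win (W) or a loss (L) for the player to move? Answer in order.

Use the standard recursion: the mover loses at a terminal position; elsewhere, the mover wins exactly when some move hands the opponent an L position.
n=0: no move → L
n=1: no move → L
n=2: →0(L), so W
n=3: →0(L), so W
n=4: →2(W), 3(W) — all W, so L
n=5: →0(L), so W
n=6: →4(L), so W
n=7: →0(L), so W
n=8: →4(L), so W
n=9: →3(W), 6(W), 8(W) — all W, so L
n=10: →9(L), so W
n=11: →0(L), so W
n=12: →4(L), so W
n=13: →0(L), so W
n=14: →7(W), 12(W), 13(W) — all W, so L
n=15: →14(L), so W
n=16: →14(L), so W
n=17: →0(L), so W
n=18: →9(L), so W
n=19: →0(L), so W
n=20: →10(W), 15(W), 16(W), 18(W), 19(W) — all W, so L
n=21: →14(L), so W
n=22: →20(L), so W
n=23: →0(L), so W
n=24: →20(L), so W
n=25: →20(L), so W
n=26: →13(W), 24(W), 25(W) — all W, so L

26: L, 12: W, 10: W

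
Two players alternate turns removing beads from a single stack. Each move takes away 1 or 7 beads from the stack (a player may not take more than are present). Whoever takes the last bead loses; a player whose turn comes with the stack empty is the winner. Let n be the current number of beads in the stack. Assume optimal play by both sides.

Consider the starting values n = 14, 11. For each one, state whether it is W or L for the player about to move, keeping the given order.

14: W, 11: L

Positions with no move are W. A position that does have a move is losing for the player to move precisely when every available move leads to a winning position for the opponent. Fill in the labels:
n=0: no move; the opponent has just taken the last bead and therefore loses → W
n=1: →0(W) only, which is W, so L
n=2: →1(L), so W
n=3: →2(W) only, which is W, so L
n=4: →3(L), so W
n=5: →4(W) only, which is W, so L
n=6: →5(L), so W
n=7: →6(W), 0(W) — all W, so L
n=8: →7(L), so W
n=9: →8(W), 2(W) — all W, so L
n=10: →9(L), so W
n=11: →10(W), 4(W) — all W, so L
n=12: →11(L), so W
n=13: →12(W), 6(W) — all W, so L
n=14: →13(L), so W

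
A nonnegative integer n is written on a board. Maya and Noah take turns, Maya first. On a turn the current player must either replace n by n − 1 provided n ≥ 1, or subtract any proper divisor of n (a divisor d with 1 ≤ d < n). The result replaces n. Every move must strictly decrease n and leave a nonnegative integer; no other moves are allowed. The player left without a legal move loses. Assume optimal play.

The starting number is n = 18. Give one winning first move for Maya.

Move to 9.

Use the standard recursion: the mover loses at a terminal position; elsewhere, the mover wins exactly when some move hands the opponent an L position.
n=0: no move → L
n=1: →0(L), so W
n=2: →1(W) only, which is W, so L
n=3: →2(L), so W
n=4: →2(L), so W
n=5: →4(W) only, which is W, so L
n=6: →5(L), so W
n=7: →6(W) only, which is W, so L
n=8: →7(L), so W
n=9: →6(W), 8(W) — all W, so L
n=10: →5(L), so W
n=11: →10(W) only, which is W, so L
n=12: →9(L), so W
n=13: →12(W) only, which is W, so L
n=14: →7(L), so W
n=15: →10(W), 12(W), 14(W) — all W, so L
n=16: →15(L), so W
n=17: →16(W) only, which is W, so L
n=18: →9(L), so W
From 18, the L positions reachable in one move are: 9, 15, 17. Any move reaching one of these is winning.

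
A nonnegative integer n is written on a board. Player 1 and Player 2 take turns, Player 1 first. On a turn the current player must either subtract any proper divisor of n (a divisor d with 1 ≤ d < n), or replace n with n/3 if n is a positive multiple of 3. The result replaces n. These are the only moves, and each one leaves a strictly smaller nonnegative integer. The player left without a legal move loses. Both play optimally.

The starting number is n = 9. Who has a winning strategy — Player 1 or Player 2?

Classify positions by backward induction: terminal positions (no move available) are L. From any other position, the mover wins iff some move reaches an L.
n=0: no move → L
n=1: no move → L
n=2: W (go to 1, an L position)
n=3: W (go to 1, an L position)
n=4: L (options 2(W), 3(W) are all W)
n=5: W (go to 4, an L position)
n=6: W (go to 4, an L position)
n=7: L (sole option 6(W) is W)
n=8: W (go to 4, an L position)
n=9: L (options 3(W), 6(W), 8(W) are all W)
The starting position 9 is L: whatever Player 1 does, the opponent receives a W position.

Player 2 wins.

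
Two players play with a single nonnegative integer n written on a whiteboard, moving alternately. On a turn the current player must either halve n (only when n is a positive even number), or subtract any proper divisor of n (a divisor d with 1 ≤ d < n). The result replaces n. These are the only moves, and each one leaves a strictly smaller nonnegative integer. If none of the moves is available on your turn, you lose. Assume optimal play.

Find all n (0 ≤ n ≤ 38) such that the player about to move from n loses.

Use the standard recursion: the mover loses at a terminal position; elsewhere, the mover wins exactly when some move hands the opponent an L position.
n=0: no move → L
n=1: no move → L
n=2: W (go to 1, an L position)
n=3: L (sole option 2(W) is W)
n=4: W (go to 3, an L position)
n=5: L (sole option 4(W) is W)
n=6: W (go to 3, an L position)
n=7: L (sole option 6(W) is W)
n=8: W (go to 7, an L position)
n=9: L (options 6(W), 8(W) are all W)
n=10: W (go to 5, an L position)
n=11: L (sole option 10(W) is W)
n=12: W (go to 9, an L position)
n=13: L (sole option 12(W) is W)
n=14: W (go to 7, an L position)
n=15: L (options 10(W), 12(W), 14(W) are all W)
n=16: W (go to 15, an L position)
n=17: L (sole option 16(W) is W)
n=18: W (go to 9, an L position)
n=19: L (sole option 18(W) is W)
n=20: W (go to 15, an L position)
n=21: L (options 14(W), 18(W), 20(W) are all W)
n=22: W (go to 11, an L position)
n=23: L (sole option 22(W) is W)
n=24: W (go to 21, an L position)
n=25: L (options 20(W), 24(W) are all W)
n=26: W (go to 13, an L position)
n=27: L (options 18(W), 24(W), 26(W) are all W)
n=28: W (go to 21, an L position)
n=29: L (sole option 28(W) is W)
n=30: W (go to 15, an L position)
n=31: L (sole option 30(W) is W)
n=32: W (go to 31, an L position)
n=33: L (options 22(W), 30(W), 32(W) are all W)
n=34: W (go to 17, an L position)
n=35: L (options 28(W), 30(W), 34(W) are all W)
n=36: W (go to 27, an L position)
n=37: L (sole option 36(W) is W)
n=38: W (go to 19, an L position)
The losing starting values of n are exactly the entries labelled L in this table (20 of them).

0, 1, 3, 5, 7, 9, 11, 13, 15, 17, 19, 21, 23, 25, 27, 29, 31, 33, 35, 37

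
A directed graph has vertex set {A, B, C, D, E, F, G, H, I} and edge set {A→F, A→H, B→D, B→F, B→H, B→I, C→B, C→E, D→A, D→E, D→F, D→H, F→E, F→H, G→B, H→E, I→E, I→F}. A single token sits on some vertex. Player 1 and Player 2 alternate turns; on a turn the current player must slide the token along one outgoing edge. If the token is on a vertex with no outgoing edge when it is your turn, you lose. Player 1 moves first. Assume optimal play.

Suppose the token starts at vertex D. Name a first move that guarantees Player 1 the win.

Move to A.

Label each position W (a win for the player to move) or L (a loss). A position with no legal move is L; any other position is W exactly when some move reaches an L, and L when every move reaches a W.
Every edge goes from a vertex to one that appears earlier in the order E, H, F, A, I, D, B, C, G, so processing vertices in that order labels each vertex after all of its successors.
E: no outgoing edge → L
H: W (go to E, an L position)
F: W (go to E, an L position)
A: L (options F(W), H(W) are all W)
I: W (go to E, an L position)
D: W (go to A, an L position)
B: L (options D(W), I(W), F(W), H(W) are all W)
C: W (go to B, an L position)
G: W (go to B, an L position)
From D, the L positions reachable in one move are: A, E. Any move reaching one of these is winning.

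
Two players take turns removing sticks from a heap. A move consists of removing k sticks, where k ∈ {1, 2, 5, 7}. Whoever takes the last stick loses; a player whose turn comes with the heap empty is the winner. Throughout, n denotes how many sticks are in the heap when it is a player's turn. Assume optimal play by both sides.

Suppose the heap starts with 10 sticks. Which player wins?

Compute win/loss labels from the base case upward. A position with no move is W. Any other position is W if it can reach an L in one move, else L.
n=0: no move; the opponent has just taken the last stick and therefore loses → W
n=1: only reaches 0(W), which is W → L
n=2: reaches L-position 1 → W
n=3: reaches L-position 1 → W
n=4: only reaches 3(W), 2(W), all W → L
n=5: reaches L-position 4 → W
n=6: reaches L-position 4 → W
n=7: only reaches 6(W), 5(W), 2(W), 0(W), all W → L
n=8: reaches L-position 7 → W
n=9: reaches L-position 7 → W
n=10: only reaches 9(W), 8(W), 5(W), 3(W), all W → L
Every move from 10 reaches a W position, so the mover loses.

The second player wins.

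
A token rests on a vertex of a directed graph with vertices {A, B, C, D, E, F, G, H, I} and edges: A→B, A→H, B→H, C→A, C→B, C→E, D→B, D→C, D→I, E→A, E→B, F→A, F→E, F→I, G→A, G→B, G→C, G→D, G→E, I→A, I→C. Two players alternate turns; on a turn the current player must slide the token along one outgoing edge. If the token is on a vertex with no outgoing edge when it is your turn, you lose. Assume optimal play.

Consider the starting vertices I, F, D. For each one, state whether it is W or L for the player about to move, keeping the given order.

Classify positions by backward induction: terminal positions (no move available) are L. From any other position, the mover wins iff some move reaches an L.
Every edge goes from a vertex to one that appears earlier in the order H, B, A, E, C, I, D, F, G, so processing vertices in that order labels each vertex after all of its successors.
H: no outgoing edge → L
B: can move to H, which is L ⇒ W
A: can move to H, which is L ⇒ W
E: moves to A(W), B(W); every one is W ⇒ L
C: can move to E, which is L ⇒ W
I: moves to C(W), A(W); every one is W ⇒ L
D: can move to I, which is L ⇒ W
F: can move to I, which is L ⇒ W
G: can move to E, which is L ⇒ W

I: L, F: W, D: W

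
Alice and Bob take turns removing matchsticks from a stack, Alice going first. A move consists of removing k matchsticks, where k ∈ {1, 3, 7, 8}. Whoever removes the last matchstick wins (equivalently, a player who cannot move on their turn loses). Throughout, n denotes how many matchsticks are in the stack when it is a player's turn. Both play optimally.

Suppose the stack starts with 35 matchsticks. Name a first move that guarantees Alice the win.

Build the W/L table. Terminal = L. A non-terminal position is W if it has a move to some L; otherwise it is L.
n=0: no move → L
n=1: reaches L-position 0 → W
n=2: only reaches 1(W), which is W → L
n=3: reaches L-position 2 → W
n=4: only reaches 3(W), 1(W), all W → L
n=5: reaches L-position 4 → W
n=6: only reaches 5(W), 3(W), all W → L
n=7: reaches L-position 6 → W
n=8: reaches L-position 0 → W
n=9: reaches L-position 6 → W
n=10: reaches L-position 2 → W
n=11: reaches L-position 4 → W
n=12: reaches L-position 4 → W
n=13: reaches L-position 6 → W
n=14: reaches L-position 6 → W
n=15: only reaches 14(W), 12(W), 8(W), 7(W), all W → L
n=16: reaches L-position 15 → W
n=17: only reaches 16(W), 14(W), 10(W), 9(W), all W → L
n=18: reaches L-position 17 → W
n=19: only reaches 18(W), 16(W), 12(W), 11(W), all W → L
n=20: reaches L-position 19 → W
n=21: only reaches 20(W), 18(W), 14(W), 13(W), all W → L
n=22: reaches L-position 21 → W
n=23: reaches L-position 15 → W
n=24: reaches L-position 21 → W
n=25: reaches L-position 17 → W
n=26: reaches L-position 19 → W
n=27: reaches L-position 19 → W
n=28: reaches L-position 21 → W
n=29: reaches L-position 21 → W
n=30: only reaches 29(W), 27(W), 23(W), 22(W), all W → L
n=31: reaches L-position 30 → W
n=32: only reaches 31(W), 29(W), 25(W), 24(W), all W → L
n=33: reaches L-position 32 → W
n=34: only reaches 33(W), 31(W), 27(W), 26(W), all W → L
n=35: reaches L-position 34 → W
From 35, the L positions reachable in one move are: 34, 32. Any move reaching one of these is winning.

Remove 1, leaving 34.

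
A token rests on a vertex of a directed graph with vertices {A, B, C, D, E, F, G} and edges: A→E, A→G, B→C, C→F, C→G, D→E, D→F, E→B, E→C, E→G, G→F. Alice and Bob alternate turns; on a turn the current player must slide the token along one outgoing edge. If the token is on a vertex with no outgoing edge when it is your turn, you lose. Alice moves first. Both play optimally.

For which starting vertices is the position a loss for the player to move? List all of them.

Label each position W (a win for the player to move) or L (a loss). A position with no legal move is L; any other position is W exactly when some move reaches an L, and L when every move reaches a W.
Every edge goes from a vertex to one that appears earlier in the order F, G, C, B, E, A, D, so processing vertices in that order labels each vertex after all of its successors.
F: no outgoing edge → L
G: reaches L-position F → W
C: reaches L-position F → W
B: only reaches C(W), which is W → L
E: reaches L-position B → W
A: only reaches E(W), G(W), all W → L
D: reaches L-position F → W
The losing starting vertices are exactly the entries labelled L in this table (3 of them).

A, B, F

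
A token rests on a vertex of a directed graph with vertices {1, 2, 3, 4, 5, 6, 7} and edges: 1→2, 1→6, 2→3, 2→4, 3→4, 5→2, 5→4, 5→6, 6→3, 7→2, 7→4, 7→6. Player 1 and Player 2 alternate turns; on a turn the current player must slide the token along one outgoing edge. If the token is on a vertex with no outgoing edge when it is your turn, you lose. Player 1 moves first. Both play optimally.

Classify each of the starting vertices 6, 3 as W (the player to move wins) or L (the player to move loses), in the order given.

6: L, 3: W

Build the W/L table. Terminal = L. A non-terminal position is W if it has a move to some L; otherwise it is L.
Every edge goes from a vertex to one that appears earlier in the order 4, 3, 6, 2, 7, 5, 1, so processing vertices in that order labels each vertex after all of its successors.
4: no outgoing edge → L
3: can move to 4, which is L ⇒ W
6: the only move is to 3(W), a W ⇒ L
2: can move to 4, which is L ⇒ W
7: can move to 6, which is L ⇒ W
5: can move to 6, which is L ⇒ W
1: can move to 6, which is L ⇒ W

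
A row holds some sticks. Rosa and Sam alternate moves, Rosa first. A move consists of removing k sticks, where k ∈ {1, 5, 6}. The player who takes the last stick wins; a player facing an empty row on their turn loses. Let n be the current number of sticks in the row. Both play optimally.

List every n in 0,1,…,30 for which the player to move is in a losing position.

Work bottom-up. With no move the player to move loses. Otherwise the position is W if at least one move leads to an L position for the opponent, and L if every move leads to a W.
n=0: no move → L
n=1: can move to 0, which is L ⇒ W
n=2: the only move is to 1(W), a W ⇒ L
n=3: can move to 2, which is L ⇒ W
n=4: the only move is to 3(W), a W ⇒ L
n=5: can move to 4, which is L ⇒ W
n=6: can move to 0, which is L ⇒ W
n=7: can move to 2, which is L ⇒ W
n=8: can move to 2, which is L ⇒ W
n=9: can move to 4, which is L ⇒ W
n=10: can move to 4, which is L ⇒ W
n=11: moves to 10(W), 6(W), 5(W); every one is W ⇒ L
n=12: can move to 11, which is L ⇒ W
n=13: moves to 12(W), 8(W), 7(W); every one is W ⇒ L
n=14: can move to 13, which is L ⇒ W
n=15: moves to 14(W), 10(W), 9(W); every one is W ⇒ L
n=16: can move to 15, which is L ⇒ W
n=17: can move to 11, which is L ⇒ W
n=18: can move to 13, which is L ⇒ W
n=19: can move to 13, which is L ⇒ W
n=20: can move to 15, which is L ⇒ W
n=21: can move to 15, which is L ⇒ W
n=22: moves to 21(W), 17(W), 16(W); every one is W ⇒ L
n=23: can move to 22, which is L ⇒ W
n=24: moves to 23(W), 19(W), 18(W); every one is W ⇒ L
n=25: can move to 24, which is L ⇒ W
n=26: moves to 25(W), 21(W), 20(W); every one is W ⇒ L
n=27: can move to 26, which is L ⇒ W
n=28: can move to 22, which is L ⇒ W
n=29: can move to 24, which is L ⇒ W
n=30: can move to 24, which is L ⇒ W
The losing starting values of n are exactly the entries labelled L in this table (9 of them).

0, 2, 4, 11, 13, 15, 22, 24, 26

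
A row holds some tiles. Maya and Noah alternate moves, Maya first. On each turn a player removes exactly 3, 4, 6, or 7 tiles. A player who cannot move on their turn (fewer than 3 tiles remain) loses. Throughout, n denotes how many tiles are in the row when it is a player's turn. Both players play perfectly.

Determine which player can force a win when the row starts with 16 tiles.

Maya wins.

Work bottom-up. With no move the player to move loses. Otherwise the position is W if at least one move leads to an L position for the opponent, and L if every move leads to a W.
n=0: no move → L
n=1: no move → L
n=2: no move → L
n=3: can move to 0, which is L ⇒ W
n=4: can move to 1, which is L ⇒ W
n=5: can move to 2, which is L ⇒ W
n=6: can move to 2, which is L ⇒ W
n=7: can move to 1, which is L ⇒ W
n=8: can move to 2, which is L ⇒ W
n=9: can move to 2, which is L ⇒ W
n=10: moves to 7(W), 6(W), 4(W), 3(W); every one is W ⇒ L
n=11: moves to 8(W), 7(W), 5(W), 4(W); every one is W ⇒ L
n=12: moves to 9(W), 8(W), 6(W), 5(W); every one is W ⇒ L
n=13: can move to 10, which is L ⇒ W
n=14: can move to 11, which is L ⇒ W
n=15: can move to 12, which is L ⇒ W
n=16: can move to 12, which is L ⇒ W
The starting position 16 is W: Maya should remove 4, leaving 12, handing over an L position.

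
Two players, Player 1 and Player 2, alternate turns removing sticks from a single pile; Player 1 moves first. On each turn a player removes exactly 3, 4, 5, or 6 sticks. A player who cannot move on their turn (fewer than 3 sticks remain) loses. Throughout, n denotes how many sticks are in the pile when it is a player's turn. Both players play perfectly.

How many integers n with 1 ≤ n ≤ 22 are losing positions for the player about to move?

Classify positions by backward induction: terminal positions (no move available) are L. From any other position, the mover wins iff some move reaches an L.
n=0: no move → L
n=1: no move → L
n=2: no move → L
n=3: W (go to 0, an L position)
n=4: W (go to 1, an L position)
n=5: W (go to 2, an L position)
n=6: W (go to 2, an L position)
n=7: W (go to 2, an L position)
n=8: W (go to 2, an L position)
n=9: L (options 6(W), 5(W), 4(W), 3(W) are all W)
n=10: L (options 7(W), 6(W), 5(W), 4(W) are all W)
n=11: L (options 8(W), 7(W), 6(W), 5(W) are all W)
n=12: W (go to 9, an L position)
n=13: W (go to 10, an L position)
n=14: W (go to 11, an L position)
n=15: W (go to 11, an L position)
n=16: W (go to 11, an L position)
n=17: W (go to 11, an L position)
n=18: L (options 15(W), 14(W), 13(W), 12(W) are all W)
n=19: L (options 16(W), 15(W), 14(W), 13(W) are all W)
n=20: L (options 17(W), 16(W), 15(W), 14(W) are all W)
n=21: W (go to 18, an L position)
n=22: W (go to 19, an L position)
L entries with 1 ≤ n ≤ 22 (n=0 is outside the asked range and is not counted): n = 1, 2, 9, 10, 11, 18, 19, 20; that makes 8.

8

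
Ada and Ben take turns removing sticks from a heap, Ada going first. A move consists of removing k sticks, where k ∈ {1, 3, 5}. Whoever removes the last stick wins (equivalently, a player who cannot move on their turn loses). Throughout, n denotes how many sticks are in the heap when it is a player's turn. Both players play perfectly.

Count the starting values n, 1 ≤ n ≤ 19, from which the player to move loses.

Build the W/L table. Terminal = L. A non-terminal position is W if it has a move to some L; otherwise it is L.
n=0: no move → L
n=1: →0(L), so W
n=2: →1(W) only, which is W, so L
n=3: →2(L), so W
n=4: →3(W), 1(W) — all W, so L
n=5: →4(L), so W
n=6: →5(W), 3(W), 1(W) — all W, so L
n=7: →6(L), so W
n=8: →7(W), 5(W), 3(W) — all W, so L
n=9: →8(L), so W
n=10: →9(W), 7(W), 5(W) — all W, so L
n=11: →10(L), so W
n=12: →11(W), 9(W), 7(W) — all W, so L
n=13: →12(L), so W
n=14: →13(W), 11(W), 9(W) — all W, so L
n=15: →14(L), so W
n=16: →15(W), 13(W), 11(W) — all W, so L
n=17: →16(L), so W
n=18: →17(W), 15(W), 13(W) — all W, so L
n=19: →18(L), so W
L entries with 1 ≤ n ≤ 19 (n=0 is outside the asked range and is not counted): n = 2, 4, 6, 8, 10, 12, 14, 16, 18; that makes 9.

9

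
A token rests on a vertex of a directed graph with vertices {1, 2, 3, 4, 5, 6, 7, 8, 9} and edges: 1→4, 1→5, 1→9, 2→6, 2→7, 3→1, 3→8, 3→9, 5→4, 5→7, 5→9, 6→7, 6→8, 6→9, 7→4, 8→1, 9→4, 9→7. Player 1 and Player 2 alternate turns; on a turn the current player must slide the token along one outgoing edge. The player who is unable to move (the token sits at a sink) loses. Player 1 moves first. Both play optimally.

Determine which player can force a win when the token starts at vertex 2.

Player 2 wins.

Build the W/L table. Terminal = L. A non-terminal position is W if it has a move to some L; otherwise it is L.
Every edge goes from a vertex to one that appears earlier in the order 4, 7, 9, 5, 1, 8, 6, 2, 3, so processing vertices in that order labels each vertex after all of its successors.
4: no outgoing edge → L
7: reaches L-position 4 → W
9: reaches L-position 4 → W
5: reaches L-position 4 → W
1: reaches L-position 4 → W
8: only reaches 1(W), which is W → L
6: reaches L-position 8 → W
2: only reaches 6(W), 7(W), all W → L
3: reaches L-position 8 → W
Every move from 2 reaches a W position, so the mover loses.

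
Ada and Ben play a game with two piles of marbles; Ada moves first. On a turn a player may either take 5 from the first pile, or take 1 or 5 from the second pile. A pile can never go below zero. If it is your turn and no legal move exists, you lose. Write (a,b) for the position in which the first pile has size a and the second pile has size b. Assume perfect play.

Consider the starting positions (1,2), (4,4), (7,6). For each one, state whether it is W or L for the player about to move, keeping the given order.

Compute win/loss labels from the base case upward. A position with no move is L. Any other position is W if it can reach an L in one move, else L.
No move ever increases a pile, so every position that can arise here has a ≤ 7 and b ≤ 6; it is enough to label the cells with 0 ≤ a ≤ 7 and 0 ≤ b ≤ 6.
Every move lowers a or b (never raises either), so fill the grid row by row in increasing a, and left to right within a row: each cell's successors are then already labelled.
      b=0  b=1  b=2  b=3  b=4  b=5  b=6
a=0:    L    W    L    W    L    W    L
a=1:    L    W    L    W    L    W    L
a=2:    L    W    L    W    L    W    L
a=3:    L    W    L    W    L    W    L
a=4:    L    W    L    W    L    W    L
a=5:    W    L    W    L    W    L    W
a=6:    W    L    W    L    W    L    W
a=7:    W    L    W    L    W    L    W
Cells with no legal move (terminal, hence L): (0,0), (1,0), (2,0), (3,0), (4,0).
The remaining L cells, each justified by listing all of its moves:
(0,2): →(0,1)(W) only, which is W, so L
(0,4): →(0,3)(W) only, which is W, so L
(0,6): →(0,5)(W), (0,1)(W) — all W, so L
(1,2): →(1,1)(W) only, which is W, so L
(1,4): →(1,3)(W) only, which is W, so L
(1,6): →(1,5)(W), (1,1)(W) — all W, so L
(2,2): →(2,1)(W) only, which is W, so L
(2,4): →(2,3)(W) only, which is W, so L
(2,6): →(2,5)(W), (2,1)(W) — all W, so L
(3,2): →(3,1)(W) only, which is W, so L
(3,4): →(3,3)(W) only, which is W, so L
(3,6): →(3,5)(W), (3,1)(W) — all W, so L
(4,2): →(4,1)(W) only, which is W, so L
(4,4): →(4,3)(W) only, which is W, so L
(4,6): →(4,5)(W), (4,1)(W) — all W, so L
(5,1): →(0,1)(W), (5,0)(W) — all W, so L
(5,3): →(0,3)(W), (5,2)(W) — all W, so L
(5,5): →(0,5)(W), (5,4)(W), (5,0)(W) — all W, so L
(6,1): →(1,1)(W), (6,0)(W) — all W, so L
(6,3): →(1,3)(W), (6,2)(W) — all W, so L
(6,5): →(1,5)(W), (6,4)(W), (6,0)(W) — all W, so L
(7,1): →(2,1)(W), (7,0)(W) — all W, so L
(7,3): →(2,3)(W), (7,2)(W) — all W, so L
(7,5): →(2,5)(W), (7,4)(W), (7,0)(W) — all W, so L
Every other cell has at least one move into one of the L cells above, so it is W.
(1,2): one of the L cells justified above, so L
(4,4): one of the L cells justified above, so L
(7,6): the move to (2,6) reaches an L cell, so W

(1,2): L, (4,4): L, (7,6): W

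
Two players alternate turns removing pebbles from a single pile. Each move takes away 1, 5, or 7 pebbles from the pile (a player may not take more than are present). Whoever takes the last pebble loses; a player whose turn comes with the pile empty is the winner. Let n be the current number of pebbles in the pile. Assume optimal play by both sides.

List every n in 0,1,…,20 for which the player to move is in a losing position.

1, 3, 5, 7, 9, 11, 13, 15, 17, 19

Use the standard recursion: the mover wins at a terminal position; elsewhere, the mover wins exactly when some move hands the opponent an L position.
n=0: no move; the opponent has just taken the last pebble and therefore loses → W
n=1: L (sole option 0(W) is W)
n=2: W (go to 1, an L position)
n=3: L (sole option 2(W) is W)
n=4: W (go to 3, an L position)
n=5: L (options 4(W), 0(W) are all W)
n=6: W (go to 5, an L position)
n=7: L (options 6(W), 2(W), 0(W) are all W)
n=8: W (go to 7, an L position)
n=9: L (options 8(W), 4(W), 2(W) are all W)
n=10: W (go to 9, an L position)
n=11: L (options 10(W), 6(W), 4(W) are all W)
n=12: W (go to 11, an L position)
n=13: L (options 12(W), 8(W), 6(W) are all W)
n=14: W (go to 13, an L position)
n=15: L (options 14(W), 10(W), 8(W) are all W)
n=16: W (go to 15, an L position)
n=17: L (options 16(W), 12(W), 10(W) are all W)
n=18: W (go to 17, an L position)
n=19: L (options 18(W), 14(W), 12(W) are all W)
n=20: W (go to 19, an L position)
Reading off the rows marked L gives the requested list; there are 10 such values of n.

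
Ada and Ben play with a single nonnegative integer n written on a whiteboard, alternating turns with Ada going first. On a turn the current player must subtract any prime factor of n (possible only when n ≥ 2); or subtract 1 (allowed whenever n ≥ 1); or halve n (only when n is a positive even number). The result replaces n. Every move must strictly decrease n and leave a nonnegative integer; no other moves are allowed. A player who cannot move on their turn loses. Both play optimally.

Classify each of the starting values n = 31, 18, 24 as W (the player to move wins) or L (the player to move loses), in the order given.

31: W, 18: W, 24: L

Compute win/loss labels from the base case upward. A position with no move is L. Any other position is W if it can reach an L in one move, else L.
n=0: no move → L
n=1: reaches L-position 0 → W
n=2: reaches L-position 0 → W
n=3: reaches L-position 0 → W
n=4: only reaches 2(W), 3(W), all W → L
n=5: reaches L-position 0 → W
n=6: reaches L-position 4 → W
n=7: reaches L-position 0 → W
n=8: reaches L-position 4 → W
n=9: only reaches 6(W), 8(W), all W → L
n=10: reaches L-position 9 → W
n=11: reaches L-position 0 → W
n=12: reaches L-position 9 → W
n=13: reaches L-position 0 → W
n=14: only reaches 7(W), 12(W), 13(W), all W → L
n=15: reaches L-position 14 → W
n=16: reaches L-position 14 → W
n=17: reaches L-position 0 → W
n=18: reaches L-position 9 → W
n=19: reaches L-position 0 → W
n=20: only reaches 10(W), 15(W), 18(W), 19(W), all W → L
n=21: reaches L-position 14 → W
n=22: reaches L-position 20 → W
n=23: reaches L-position 0 → W
n=24: only reaches 12(W), 21(W), 22(W), 23(W), all W → L
n=25: reaches L-position 20 → W
n=26: reaches L-position 24 → W
n=27: reaches L-position 24 → W
n=28: reaches L-position 14 → W
n=29: reaches L-position 0 → W
n=30: only reaches 15(W), 25(W), 27(W), 28(W), 29(W), all W → L
n=31: reaches L-position 0 → W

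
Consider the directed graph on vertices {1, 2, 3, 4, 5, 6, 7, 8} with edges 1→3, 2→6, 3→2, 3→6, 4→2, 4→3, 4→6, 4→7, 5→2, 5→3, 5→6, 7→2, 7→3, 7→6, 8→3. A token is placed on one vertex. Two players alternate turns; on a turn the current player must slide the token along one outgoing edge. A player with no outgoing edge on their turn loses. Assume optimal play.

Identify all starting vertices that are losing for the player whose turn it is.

Use the standard recursion: the mover loses at a terminal position; elsewhere, the mover wins exactly when some move hands the opponent an L position.
Every edge goes from a vertex to one that appears earlier in the order 6, 2, 3, 7, 8, 1, 4, 5, so processing vertices in that order labels each vertex after all of its successors.
6: no outgoing edge → L
2: can move to 6, which is L ⇒ W
3: can move to 6, which is L ⇒ W
7: can move to 6, which is L ⇒ W
8: the only move is to 3(W), a W ⇒ L
1: the only move is to 3(W), a W ⇒ L
4: can move to 6, which is L ⇒ W
5: can move to 6, which is L ⇒ W
The losing starting vertices are exactly the entries labelled L in this table (3 of them).

1, 6, 8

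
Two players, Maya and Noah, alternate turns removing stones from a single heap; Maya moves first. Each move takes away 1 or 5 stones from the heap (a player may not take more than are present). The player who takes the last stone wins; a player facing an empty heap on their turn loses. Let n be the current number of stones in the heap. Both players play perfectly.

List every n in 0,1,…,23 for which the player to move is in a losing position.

0, 2, 4, 6, 8, 10, 12, 14, 16, 18, 20, 22

Build the W/L table. Terminal = L. A non-terminal position is W if it has a move to some L; otherwise it is L.
n=0: no move → L
n=1: W (go to 0, an L position)
n=2: L (sole option 1(W) is W)
n=3: W (go to 2, an L position)
n=4: L (sole option 3(W) is W)
n=5: W (go to 4, an L position)
n=6: L (options 5(W), 1(W) are all W)
n=7: W (go to 6, an L position)
n=8: L (options 7(W), 3(W) are all W)
n=9: W (go to 8, an L position)
n=10: L (options 9(W), 5(W) are all W)
n=11: W (go to 10, an L position)
n=12: L (options 11(W), 7(W) are all W)
n=13: W (go to 12, an L position)
n=14: L (options 13(W), 9(W) are all W)
n=15: W (go to 14, an L position)
n=16: L (options 15(W), 11(W) are all W)
n=17: W (go to 16, an L position)
n=18: L (options 17(W), 13(W) are all W)
n=19: W (go to 18, an L position)
n=20: L (options 19(W), 15(W) are all W)
n=21: W (go to 20, an L position)
n=22: L (options 21(W), 17(W) are all W)
n=23: W (go to 22, an L position)
Reading off the rows marked L gives the requested list; there are 12 such values of n.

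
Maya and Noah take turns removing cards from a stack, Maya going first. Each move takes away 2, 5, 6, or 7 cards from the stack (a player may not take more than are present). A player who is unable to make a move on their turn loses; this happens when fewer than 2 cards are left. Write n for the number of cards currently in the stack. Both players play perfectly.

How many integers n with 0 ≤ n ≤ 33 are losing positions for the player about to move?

9

Compute win/loss labels from the base case upward. A position with no move is L. Any other position is W if it can reach an L in one move, else L.
n=0: no move → L
n=1: no move → L
n=2: can move to 0, which is L ⇒ W
n=3: can move to 1, which is L ⇒ W
n=4: the only move is to 2(W), a W ⇒ L
n=5: can move to 0, which is L ⇒ W
n=6: can move to 4, which is L ⇒ W
n=7: can move to 1, which is L ⇒ W
n=8: can move to 1, which is L ⇒ W
n=9: can move to 4, which is L ⇒ W
n=10: can move to 4, which is L ⇒ W
n=11: can move to 4, which is L ⇒ W
n=12: moves to 10(W), 7(W), 6(W), 5(W); every one is W ⇒ L
n=13: moves to 11(W), 8(W), 7(W), 6(W); every one is W ⇒ L
n=14: can move to 12, which is L ⇒ W
n=15: can move to 13, which is L ⇒ W
n=16: moves to 14(W), 11(W), 10(W), 9(W); every one is W ⇒ L
n=17: can move to 12, which is L ⇒ W
n=18: can move to 16, which is L ⇒ W
n=19: can move to 13, which is L ⇒ W
n=20: can move to 13, which is L ⇒ W
n=21: can move to 16, which is L ⇒ W
n=22: can move to 16, which is L ⇒ W
n=23: can move to 16, which is L ⇒ W
n=24: moves to 22(W), 19(W), 18(W), 17(W); every one is W ⇒ L
n=25: moves to 23(W), 20(W), 19(W), 18(W); every one is W ⇒ L
n=26: can move to 24, which is L ⇒ W
n=27: can move to 25, which is L ⇒ W
n=28: moves to 26(W), 23(W), 22(W), 21(W); every one is W ⇒ L
n=29: can move to 24, which is L ⇒ W
n=30: can move to 28, which is L ⇒ W
n=31: can move to 25, which is L ⇒ W
n=32: can move to 25, which is L ⇒ W
n=33: can move to 28, which is L ⇒ W
L entries with 0 ≤ n ≤ 33: n = 0, 1, 4, 12, 13, 16, 24, 25, 28; that makes 9.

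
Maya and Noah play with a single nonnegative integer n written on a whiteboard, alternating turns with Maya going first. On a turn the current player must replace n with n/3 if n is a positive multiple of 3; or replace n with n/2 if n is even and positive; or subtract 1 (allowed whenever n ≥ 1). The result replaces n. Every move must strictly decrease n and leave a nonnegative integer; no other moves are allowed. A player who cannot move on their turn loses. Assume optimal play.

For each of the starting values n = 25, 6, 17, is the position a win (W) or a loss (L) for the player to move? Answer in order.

Work bottom-up. With no move the player to move loses. Otherwise the position is W if at least one move leads to an L position for the opponent, and L if every move leads to a W.
n=0: no move → L
n=1: reaches L-position 0 → W
n=2: only reaches 1(W), which is W → L
n=3: reaches L-position 2 → W
n=4: reaches L-position 2 → W
n=5: only reaches 4(W), which is W → L
n=6: reaches L-position 2 → W
n=7: only reaches 6(W), which is W → L
n=8: reaches L-position 7 → W
n=9: only reaches 3(W), 8(W), all W → L
n=10: reaches L-position 5 → W
n=11: only reaches 10(W), which is W → L
n=12: reaches L-position 11 → W
n=13: only reaches 12(W), which is W → L
n=14: reaches L-position 7 → W
n=15: reaches L-position 5 → W
n=16: only reaches 8(W), 15(W), all W → L
n=17: reaches L-position 16 → W
n=18: reaches L-position 9 → W
n=19: only reaches 18(W), which is W → L
n=20: reaches L-position 19 → W
n=21: reaches L-position 7 → W
n=22: reaches L-position 11 → W
n=23: only reaches 22(W), which is W → L
n=24: reaches L-position 23 → W
n=25: only reaches 24(W), which is W → L

25: L, 6: W, 17: W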